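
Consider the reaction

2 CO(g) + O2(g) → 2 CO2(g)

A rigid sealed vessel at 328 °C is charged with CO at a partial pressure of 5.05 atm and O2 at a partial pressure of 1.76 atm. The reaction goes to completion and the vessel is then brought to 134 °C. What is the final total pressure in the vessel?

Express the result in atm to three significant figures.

At constant V, partial pressures at 328 °C are proportional to moles, so apply stoichiometry directly to pressures.
P(O2) required for 5.05 atm of CO = (1/2) × 5.05 = 2.525 atm; available 1.76 atm, so O2 is limiting.
P(CO) remaining = 5.05 − (2/1) × 1.76 = 1.530 atm
P(gaseous products) = (2)/1 × 1.76 = 3.520 atm
P_total at 328 °C = 1.530 + 3.520 = 5.050 atm
Scaling to 134 °C: P = 5.050 × 407.15/601.15 = 3.420 atm

3.42 atm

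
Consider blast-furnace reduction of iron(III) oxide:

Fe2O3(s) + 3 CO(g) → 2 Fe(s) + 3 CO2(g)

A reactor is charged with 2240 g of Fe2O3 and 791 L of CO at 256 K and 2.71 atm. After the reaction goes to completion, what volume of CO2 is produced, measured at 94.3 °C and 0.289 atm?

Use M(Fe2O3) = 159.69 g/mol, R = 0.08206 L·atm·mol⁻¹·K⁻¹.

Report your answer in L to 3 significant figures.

4390 L

n(Fe2O3) = 2240 / 159.69 = 14.03 mol
n(CO) = PV/RT = (2.71 × 791) / (0.08206 × 256) = 102.0 mol
For 14.03 mol Fe2O3, stoichiometry requires (3/1) × 14.03 = 42.09 mol CO; 102.0 mol is available, so Fe2O3 is limiting.
n(CO2) = (3/1) × 14.03 = 42.09 mol
V(CO2) = nRT/P = 42.09 × 0.08206 × 367.45 / 0.289 = 4391 L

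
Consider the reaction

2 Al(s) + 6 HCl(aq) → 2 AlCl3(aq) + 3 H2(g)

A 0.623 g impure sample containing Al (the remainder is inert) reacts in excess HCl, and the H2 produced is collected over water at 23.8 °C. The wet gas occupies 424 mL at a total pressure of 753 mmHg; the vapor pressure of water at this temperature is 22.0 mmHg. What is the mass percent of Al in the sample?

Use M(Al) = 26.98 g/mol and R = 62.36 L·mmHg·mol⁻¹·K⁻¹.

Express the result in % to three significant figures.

48.3 %

P(H2) = 753 − 22.0 = 731.0 mmHg
n(H2) = PV/RT = (731.0 × 0.4240) / (62.36 × 296.95) = 0.01674 mol
n(Al) = (2/3) × 0.01674 = 0.01116 mol
m(Al) = 0.01116 × 26.98 = 0.3011 g
%Al = 0.3011 / 0.623 × 100 = 48.33%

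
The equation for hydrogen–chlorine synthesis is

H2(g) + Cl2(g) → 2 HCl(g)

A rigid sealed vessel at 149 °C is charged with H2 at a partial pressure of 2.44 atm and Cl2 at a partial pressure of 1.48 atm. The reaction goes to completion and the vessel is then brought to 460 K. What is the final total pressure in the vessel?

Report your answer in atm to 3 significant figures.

4.27 atm

At constant V, partial pressures at 149 °C are proportional to moles, so apply stoichiometry directly to pressures.
P(Cl2) required for 2.44 atm of H2 = (1/1) × 2.44 = 2.440 atm; available 1.48 atm, so Cl2 is limiting.
P(H2) remaining = 2.44 − (1/1) × 1.48 = 0.9600 atm
P(gaseous products) = (2)/1 × 1.48 = 2.960 atm
P_total at 149 °C = 0.9600 + 2.960 = 3.920 atm
Scaling to 460 K: P = 3.920 × 460/422.15 = 4.271 atm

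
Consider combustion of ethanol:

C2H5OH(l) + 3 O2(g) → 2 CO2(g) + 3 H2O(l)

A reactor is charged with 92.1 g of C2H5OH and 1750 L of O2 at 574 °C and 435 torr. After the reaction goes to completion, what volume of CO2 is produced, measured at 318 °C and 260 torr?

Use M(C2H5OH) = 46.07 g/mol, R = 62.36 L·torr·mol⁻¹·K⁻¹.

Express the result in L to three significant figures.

567 L

n(C2H5OH) = 92.1 / 46.07 = 1.999 mol
n(O2) = PV/RT = (435 × 1750) / (62.36 × 847.15) = 14.41 mol
For 1.999 mol C2H5OH, stoichiometry requires (3/1) × 1.999 = 5.997 mol O2; 14.41 mol is available, so C2H5OH is limiting.
n(CO2) = (2/1) × 1.999 = 3.998 mol
V(CO2) = nRT/P = 3.998 × 62.36 × 591.15 / 260 = 566.9 L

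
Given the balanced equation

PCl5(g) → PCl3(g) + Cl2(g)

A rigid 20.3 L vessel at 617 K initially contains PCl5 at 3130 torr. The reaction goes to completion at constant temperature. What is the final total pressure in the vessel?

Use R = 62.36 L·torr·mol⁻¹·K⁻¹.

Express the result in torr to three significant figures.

6260 torr

At constant T and V, P ∝ n(gas): 1 mol gas → 2 mol gas.
P_final = (2/1) × 3130 = 6260 torr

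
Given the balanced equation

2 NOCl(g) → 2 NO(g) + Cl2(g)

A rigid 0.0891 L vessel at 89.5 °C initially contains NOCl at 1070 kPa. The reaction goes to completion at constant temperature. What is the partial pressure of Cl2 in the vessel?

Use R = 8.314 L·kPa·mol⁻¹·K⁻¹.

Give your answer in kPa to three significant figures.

n(NOCl)₀ = PV/RT = (1070 × 0.0891) / (8.314 × 362.65) = 0.03162 mol
n(Cl2) = (1/2) × 0.03162 = 0.01581 mol
P(Cl2) = nRT/V = 0.01581 × 8.314 × 362.65 / 0.0891 = 535.0 kPa

535 kPa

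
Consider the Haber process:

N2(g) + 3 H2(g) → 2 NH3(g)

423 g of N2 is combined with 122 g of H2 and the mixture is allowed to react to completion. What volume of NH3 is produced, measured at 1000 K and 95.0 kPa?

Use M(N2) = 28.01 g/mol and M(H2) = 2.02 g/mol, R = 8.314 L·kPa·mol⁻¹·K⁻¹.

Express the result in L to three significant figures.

n(N2) = 423 / 28.01 = 15.10 mol
n(H2) = 122 / 2.02 = 60.40 mol
For 15.10 mol N2, stoichiometry requires (3/1) × 15.10 = 45.30 mol H2; 60.40 mol is available, so N2 is limiting.
n(NH3) = (2/1) × 15.10 = 30.20 mol
V(NH3) = nRT/P = 30.20 × 8.314 × 1000 / 95.0 = 2643 L

2640 L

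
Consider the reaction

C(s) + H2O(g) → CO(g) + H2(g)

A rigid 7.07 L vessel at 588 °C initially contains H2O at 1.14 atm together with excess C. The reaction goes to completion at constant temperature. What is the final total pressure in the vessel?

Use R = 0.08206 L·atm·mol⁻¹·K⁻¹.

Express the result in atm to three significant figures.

Since T and V are fixed, P_final/P_initial = n_final/n_initial = 2/1.
P_final = (2/1) × 1.14 = 2.280 atm

2.28 atm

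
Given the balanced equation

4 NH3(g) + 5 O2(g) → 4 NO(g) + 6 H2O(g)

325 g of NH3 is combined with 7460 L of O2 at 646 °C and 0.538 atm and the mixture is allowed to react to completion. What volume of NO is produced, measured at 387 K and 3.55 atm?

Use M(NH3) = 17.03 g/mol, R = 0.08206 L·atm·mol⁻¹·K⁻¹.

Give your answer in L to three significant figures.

n(NH3) = 325 / 17.03 = 19.08 mol
n(O2) = PV/RT = (0.538 × 7460) / (0.08206 × 919.15) = 53.21 mol
For 19.08 mol NH3, stoichiometry requires (5/4) × 19.08 = 23.85 mol O2; 53.21 mol is available, so NH3 is limiting.
n(NO) = (4/4) × 19.08 = 19.08 mol
V(NO) = nRT/P = 19.08 × 0.08206 × 387 / 3.55 = 170.7 L

171 L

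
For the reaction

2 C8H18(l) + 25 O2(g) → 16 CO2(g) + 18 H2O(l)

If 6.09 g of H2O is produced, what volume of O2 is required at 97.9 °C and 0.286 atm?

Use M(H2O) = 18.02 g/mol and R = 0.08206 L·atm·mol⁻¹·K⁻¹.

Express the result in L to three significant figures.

50.0 L

n(H2O) = 6.090 / 18.02 = 0.3380 mol
n(O2) = (25/18) × 0.3380 = 0.4694 mol
V = nRT/P = 0.4694 × 0.08206 × 371.05 / 0.286 = 49.97 L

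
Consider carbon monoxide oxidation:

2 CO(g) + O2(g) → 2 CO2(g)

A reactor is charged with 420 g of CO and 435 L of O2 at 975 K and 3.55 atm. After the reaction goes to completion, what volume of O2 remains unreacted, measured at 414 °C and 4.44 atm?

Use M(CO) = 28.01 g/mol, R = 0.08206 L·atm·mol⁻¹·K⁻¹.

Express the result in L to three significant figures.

150 L

n(CO) = 420 / 28.01 = 14.99 mol
n(O2) = PV/RT = (3.55 × 435) / (0.08206 × 975) = 19.30 mol
For 14.99 mol CO, stoichiometry requires (1/2) × 14.99 = 7.495 mol O2; 19.30 mol is available, so CO is limiting.
n(O2) consumed = (1/2) × 14.99 = 7.495 mol; remaining = 19.30 − 7.495 = 11.80 mol
V(O2) = nRT/P = 11.80 × 0.08206 × 687.15 / 4.44 = 149.9 L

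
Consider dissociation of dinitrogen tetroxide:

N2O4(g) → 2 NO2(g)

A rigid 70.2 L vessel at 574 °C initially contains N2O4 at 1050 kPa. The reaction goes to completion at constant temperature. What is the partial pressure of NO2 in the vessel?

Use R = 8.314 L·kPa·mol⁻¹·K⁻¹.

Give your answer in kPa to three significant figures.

n(N2O4)₀ = PV/RT = (1050 × 70.2) / (8.314 × 847.15) = 10.47 mol
n(NO2) = (2/1) × 10.47 = 20.94 mol
P(NO2) = nRT/V = 20.94 × 8.314 × 847.15 / 70.2 = 2101 kPa

2100 kPa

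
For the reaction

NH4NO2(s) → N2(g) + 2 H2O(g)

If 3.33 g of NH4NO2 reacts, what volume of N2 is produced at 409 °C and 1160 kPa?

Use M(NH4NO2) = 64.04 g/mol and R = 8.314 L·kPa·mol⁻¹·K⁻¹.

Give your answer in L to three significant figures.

0.254 L

n(NH4NO2) = 3.330 / 64.04 = 0.05200 mol
n(N2) = (1/1) × 0.05200 = 0.05200 mol
V = nRT/P = 0.05200 × 8.314 × 682.15 / 1160 = 0.2542 L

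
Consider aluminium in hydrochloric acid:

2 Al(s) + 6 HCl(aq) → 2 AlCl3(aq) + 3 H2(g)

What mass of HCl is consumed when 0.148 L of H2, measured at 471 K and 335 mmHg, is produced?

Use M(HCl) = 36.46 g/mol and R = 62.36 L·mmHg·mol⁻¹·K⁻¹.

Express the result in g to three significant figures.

0.123 g

n(H2) = PV/RT = (335 × 0.148) / (62.36 × 471) = 0.001688 mol
n(HCl) = (6/3) × 0.001688 = 0.003376 mol
m(HCl) = 0.003376 × 36.46 = 0.1231 g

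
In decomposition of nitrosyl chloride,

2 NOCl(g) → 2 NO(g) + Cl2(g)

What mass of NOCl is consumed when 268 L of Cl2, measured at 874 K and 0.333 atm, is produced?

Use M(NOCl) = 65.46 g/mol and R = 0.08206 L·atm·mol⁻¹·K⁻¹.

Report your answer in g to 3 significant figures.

163 g

n(Cl2) = PV/RT = (0.333 × 268) / (0.08206 × 874) = 1.244 mol
n(NOCl) = (2/1) × 1.244 = 2.488 mol
m(NOCl) = 2.488 × 65.46 = 162.9 g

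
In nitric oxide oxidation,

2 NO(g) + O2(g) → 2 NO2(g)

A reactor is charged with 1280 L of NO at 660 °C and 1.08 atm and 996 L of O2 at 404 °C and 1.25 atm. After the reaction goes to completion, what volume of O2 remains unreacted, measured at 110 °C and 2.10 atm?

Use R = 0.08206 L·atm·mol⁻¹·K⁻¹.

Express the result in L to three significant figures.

n(NO) = PV/RT = (1.08 × 1280) / (0.08206 × 933.15) = 18.05 mol
n(O2) = PV/RT = (1.25 × 996) / (0.08206 × 677.15) = 22.41 mol
For 18.05 mol NO, stoichiometry requires (1/2) × 18.05 = 9.025 mol O2; 22.41 mol is available, so NO is limiting.
n(O2) consumed = (1/2) × 18.05 = 9.025 mol; remaining = 22.41 − 9.025 = 13.38 mol
V(O2) = nRT/P = 13.38 × 0.08206 × 383.15 / 2.10 = 200.3 L

200 L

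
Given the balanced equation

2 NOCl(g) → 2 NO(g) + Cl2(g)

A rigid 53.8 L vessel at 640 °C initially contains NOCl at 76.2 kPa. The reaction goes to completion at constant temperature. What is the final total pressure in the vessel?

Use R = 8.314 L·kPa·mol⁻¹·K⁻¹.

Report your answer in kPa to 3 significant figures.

Rigid vessel, constant T ⇒ P scales with total gas moles (2 → 3).
P_final = (3/2) × 76.2 = 114.3 kPa

114 kPa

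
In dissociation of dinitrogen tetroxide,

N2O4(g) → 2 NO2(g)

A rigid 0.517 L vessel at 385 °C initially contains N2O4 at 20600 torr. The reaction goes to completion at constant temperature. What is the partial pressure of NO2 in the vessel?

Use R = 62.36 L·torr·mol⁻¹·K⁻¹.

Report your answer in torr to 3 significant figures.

41200 torr

n(N2O4)₀ = PV/RT = (20600 × 0.517) / (62.36 × 658.15) = 0.2595 mol
n(NO2) = (2/1) × 0.2595 = 0.5190 mol
P(NO2) = nRT/V = 0.5190 × 62.36 × 658.15 / 0.517 = 41200 torr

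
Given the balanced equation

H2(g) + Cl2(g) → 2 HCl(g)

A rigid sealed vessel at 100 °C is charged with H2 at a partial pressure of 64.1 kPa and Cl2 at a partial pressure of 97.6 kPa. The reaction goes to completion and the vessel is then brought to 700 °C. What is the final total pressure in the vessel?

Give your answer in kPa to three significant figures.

Because the vessel is rigid and T is held at 100 °C, work the stoichiometry in partial pressures (P_i = n_iRT/V).
P(Cl2) required for 64.1 kPa of H2 = (1/1) × 64.1 = 64.10 kPa; available 97.6 kPa, so H2 is limiting.
P(Cl2) remaining = 97.6 − (1/1) × 64.1 = 33.50 kPa
P(gaseous products) = (2)/1 × 64.1 = 128.2 kPa
P_total at 100 °C = 33.50 + 128.2 = 161.7 kPa
Scaling to 700 °C: P = 161.7 × 973.15/373.15 = 421.7 kPa

422 kPa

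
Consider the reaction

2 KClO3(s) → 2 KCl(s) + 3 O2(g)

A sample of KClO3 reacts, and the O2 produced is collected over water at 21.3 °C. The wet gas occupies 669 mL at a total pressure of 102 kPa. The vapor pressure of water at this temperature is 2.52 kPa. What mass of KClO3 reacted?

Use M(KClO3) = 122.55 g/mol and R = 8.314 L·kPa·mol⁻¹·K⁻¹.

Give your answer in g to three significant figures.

P(O2) = 102 − 2.52 = 99.48 kPa
n(O2) = PV/RT = (99.48 × 0.6690) / (8.314 × 294.45) = 0.02719 mol
n(KClO3) = (2/3) × 0.02719 = 0.01813 mol
m(KClO3) = 0.01813 × 122.55 = 2.222 g

2.22 g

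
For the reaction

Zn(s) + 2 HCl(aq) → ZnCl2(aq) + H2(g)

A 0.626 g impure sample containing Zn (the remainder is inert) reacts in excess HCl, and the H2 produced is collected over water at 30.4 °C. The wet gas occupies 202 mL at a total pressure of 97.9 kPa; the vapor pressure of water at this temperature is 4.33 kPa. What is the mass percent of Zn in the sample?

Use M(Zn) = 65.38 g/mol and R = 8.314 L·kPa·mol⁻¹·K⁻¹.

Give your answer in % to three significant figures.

78.2 %

P(H2) = 97.9 − 4.33 = 93.57 kPa
n(H2) = PV/RT = (93.57 × 0.2020) / (8.314 × 303.55) = 0.007489 mol
n(Zn) = (1/1) × 0.007489 = 0.007489 mol
m(Zn) = 0.007489 × 65.38 = 0.4896 g
%Zn = 0.4896 / 0.626 × 100 = 78.21%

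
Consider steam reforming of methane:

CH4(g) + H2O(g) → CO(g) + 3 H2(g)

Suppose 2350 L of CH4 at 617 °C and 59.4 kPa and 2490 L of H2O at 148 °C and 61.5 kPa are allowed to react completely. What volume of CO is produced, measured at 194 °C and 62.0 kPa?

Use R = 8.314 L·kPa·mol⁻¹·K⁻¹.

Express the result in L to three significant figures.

1180 L

n(CH4) = PV/RT = (59.4 × 2350) / (8.314 × 890.15) = 18.86 mol
n(H2O) = PV/RT = (61.5 × 2490) / (8.314 × 421.15) = 43.73 mol
For 18.86 mol CH4, stoichiometry requires (1/1) × 18.86 = 18.86 mol H2O; 43.73 mol is available, so CH4 is limiting.
n(CO) = (1/1) × 18.86 = 18.86 mol
V(CO) = nRT/P = 18.86 × 8.314 × 467.15 / 62.0 = 1181 L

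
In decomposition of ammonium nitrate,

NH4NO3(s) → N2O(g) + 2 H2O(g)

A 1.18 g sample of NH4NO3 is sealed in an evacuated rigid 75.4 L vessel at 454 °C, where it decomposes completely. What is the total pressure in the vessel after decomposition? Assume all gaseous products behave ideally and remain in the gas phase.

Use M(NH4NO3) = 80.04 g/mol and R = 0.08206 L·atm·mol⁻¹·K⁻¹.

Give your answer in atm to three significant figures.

n(NH4NO3) = 1.18 / 80.04 = 0.01474 mol
n(gas produced) = (3/1) × 0.01474 = 0.04422 mol
P = nRT/V = 0.04422 × 0.08206 × 727.15 / 75.4 = 0.03499 atm

0.0350 atm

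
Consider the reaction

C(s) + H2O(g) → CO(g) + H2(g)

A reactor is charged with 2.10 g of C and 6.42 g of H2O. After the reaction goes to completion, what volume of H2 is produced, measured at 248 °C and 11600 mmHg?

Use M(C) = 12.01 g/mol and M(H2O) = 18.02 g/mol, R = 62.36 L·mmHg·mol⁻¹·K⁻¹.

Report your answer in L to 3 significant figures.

0.490 L

n(C) = 2.10 / 12.01 = 0.1749 mol
n(H2O) = 6.42 / 18.02 = 0.3563 mol
For 0.1749 mol C, stoichiometry requires (1/1) × 0.1749 = 0.1749 mol H2O; 0.3563 mol is available, so C is limiting.
n(H2) = (1/1) × 0.1749 = 0.1749 mol
V(H2) = nRT/P = 0.1749 × 62.36 × 521.15 / 11600 = 0.4900 L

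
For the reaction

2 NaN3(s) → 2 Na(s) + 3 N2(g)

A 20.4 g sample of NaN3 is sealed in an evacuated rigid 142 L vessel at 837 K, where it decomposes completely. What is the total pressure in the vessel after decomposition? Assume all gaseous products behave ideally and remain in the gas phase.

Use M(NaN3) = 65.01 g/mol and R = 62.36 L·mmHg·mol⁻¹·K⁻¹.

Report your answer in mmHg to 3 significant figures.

n(NaN3) = 20.4 / 65.01 = 0.3138 mol
n(gas produced) = (3/2) × 0.3138 = 0.4707 mol
P = nRT/V = 0.4707 × 62.36 × 837 / 142 = 173.0 mmHg

173 mmHg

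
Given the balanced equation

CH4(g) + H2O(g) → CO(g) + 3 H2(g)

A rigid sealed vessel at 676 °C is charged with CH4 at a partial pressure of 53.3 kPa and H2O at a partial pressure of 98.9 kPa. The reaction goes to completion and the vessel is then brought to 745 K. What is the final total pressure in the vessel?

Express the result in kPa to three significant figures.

203 kPa

With V and T fixed, P_i ∝ n_i, so the mole ratios apply directly to partial pressures at 676 °C.
P(H2O) required for 53.3 kPa of CH4 = (1/1) × 53.3 = 53.30 kPa; available 98.9 kPa, so CH4 is limiting.
P(H2O) remaining = 98.9 − (1/1) × 53.3 = 45.60 kPa
P(gaseous products) = (1+3)/1 × 53.3 = 213.2 kPa
P_total at 676 °C = 45.60 + 213.2 = 258.8 kPa
Scaling to 745 K: P = 258.8 × 745/949.15 = 203.1 kPa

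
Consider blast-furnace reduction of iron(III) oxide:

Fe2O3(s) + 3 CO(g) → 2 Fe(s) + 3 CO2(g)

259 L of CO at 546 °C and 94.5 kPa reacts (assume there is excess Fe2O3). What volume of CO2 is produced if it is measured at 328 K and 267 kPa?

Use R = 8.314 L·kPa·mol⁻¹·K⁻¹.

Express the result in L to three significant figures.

36.7 L

n(CO) = PV/RT = (94.5 × 259) / (8.314 × 819.15) = 3.594 mol
n(CO2) = (3/3) × 3.594 = 3.594 mol
V = nRT/P = 3.594 × 8.314 × 328 / 267 = 36.71 L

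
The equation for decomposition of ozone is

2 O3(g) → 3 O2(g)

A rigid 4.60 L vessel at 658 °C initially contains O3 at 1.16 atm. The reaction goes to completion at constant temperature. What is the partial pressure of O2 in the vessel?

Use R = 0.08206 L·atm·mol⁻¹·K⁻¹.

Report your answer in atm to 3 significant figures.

1.74 atm

n(O3)₀ = PV/RT = (1.16 × 4.60) / (0.08206 × 931.15) = 0.06983 mol
n(O2) = (3/2) × 0.06983 = 0.1047 mol
P(O2) = nRT/V = 0.1047 × 0.08206 × 931.15 / 4.60 = 1.739 atm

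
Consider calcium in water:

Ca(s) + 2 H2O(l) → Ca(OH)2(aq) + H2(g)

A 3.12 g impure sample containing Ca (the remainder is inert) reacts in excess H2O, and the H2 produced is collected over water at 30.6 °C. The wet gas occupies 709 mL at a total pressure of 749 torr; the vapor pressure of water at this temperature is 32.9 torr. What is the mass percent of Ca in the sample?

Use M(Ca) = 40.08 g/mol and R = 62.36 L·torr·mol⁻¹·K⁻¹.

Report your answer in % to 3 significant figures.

34.4 %

P(H2) = 749 − 32.9 = 716.1 torr
n(H2) = PV/RT = (716.1 × 0.7090) / (62.36 × 303.75) = 0.02680 mol
n(Ca) = (1/1) × 0.02680 = 0.02680 mol
m(Ca) = 0.02680 × 40.08 = 1.074 g
%Ca = 1.074 / 3.12 × 100 = 34.42%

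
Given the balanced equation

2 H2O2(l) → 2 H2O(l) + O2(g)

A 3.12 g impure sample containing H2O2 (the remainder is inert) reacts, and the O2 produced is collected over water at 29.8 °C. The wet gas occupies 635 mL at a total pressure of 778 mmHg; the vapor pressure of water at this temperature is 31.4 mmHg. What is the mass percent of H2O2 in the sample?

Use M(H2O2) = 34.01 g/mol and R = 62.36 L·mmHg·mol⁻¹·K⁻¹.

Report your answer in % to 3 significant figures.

54.7 %

P(O2) = 778 − 31.4 = 746.6 mmHg
n(O2) = PV/RT = (746.6 × 0.6350) / (62.36 × 302.95) = 0.02509 mol
n(H2O2) = (2/1) × 0.02509 = 0.05018 mol
m(H2O2) = 0.05018 × 34.01 = 1.707 g
%H2O2 = 1.707 / 3.12 × 100 = 54.71%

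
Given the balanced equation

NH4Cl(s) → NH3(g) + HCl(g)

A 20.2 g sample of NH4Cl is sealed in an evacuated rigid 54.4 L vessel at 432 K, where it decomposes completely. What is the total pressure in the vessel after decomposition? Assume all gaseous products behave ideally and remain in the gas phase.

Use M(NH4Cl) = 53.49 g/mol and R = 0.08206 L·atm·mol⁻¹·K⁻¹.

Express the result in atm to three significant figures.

0.492 atm

n(NH4Cl) = 20.2 / 53.49 = 0.3776 mol
n(gas produced) = (2/1) × 0.3776 = 0.7552 mol
P = nRT/V = 0.7552 × 0.08206 × 432 / 54.4 = 0.4921 atm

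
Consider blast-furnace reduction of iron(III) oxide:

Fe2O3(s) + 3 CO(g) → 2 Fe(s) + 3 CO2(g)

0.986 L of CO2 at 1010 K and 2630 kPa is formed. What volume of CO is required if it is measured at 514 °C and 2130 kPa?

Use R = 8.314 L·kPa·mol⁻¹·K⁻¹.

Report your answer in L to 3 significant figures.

n(CO2) = PV/RT = (2630 × 0.986) / (8.314 × 1010) = 0.3088 mol
n(CO) = (3/3) × 0.3088 = 0.3088 mol
V = nRT/P = 0.3088 × 8.314 × 787.15 / 2130 = 0.9488 L

0.949 L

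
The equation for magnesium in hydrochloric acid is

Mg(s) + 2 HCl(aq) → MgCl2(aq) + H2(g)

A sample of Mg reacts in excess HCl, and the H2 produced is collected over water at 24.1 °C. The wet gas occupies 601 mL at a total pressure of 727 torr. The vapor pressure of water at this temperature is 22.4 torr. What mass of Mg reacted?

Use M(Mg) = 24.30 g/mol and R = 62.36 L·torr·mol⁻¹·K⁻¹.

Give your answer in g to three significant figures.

0.555 g

P(H2) = 727 − 22.4 = 704.6 torr
n(H2) = PV/RT = (704.6 × 0.6010) / (62.36 × 297.25) = 0.02284 mol
n(Mg) = (1/1) × 0.02284 = 0.02284 mol
m(Mg) = 0.02284 × 24.30 = 0.5550 g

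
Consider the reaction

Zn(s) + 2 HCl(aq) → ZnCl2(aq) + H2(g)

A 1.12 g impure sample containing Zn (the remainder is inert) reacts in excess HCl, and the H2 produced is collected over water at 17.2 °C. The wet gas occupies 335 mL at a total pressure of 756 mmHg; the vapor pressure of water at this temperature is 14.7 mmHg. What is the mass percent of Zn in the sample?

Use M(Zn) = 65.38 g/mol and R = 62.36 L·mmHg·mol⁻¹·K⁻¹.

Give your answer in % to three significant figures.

80.1 %

P(H2) = 756 − 14.7 = 741.3 mmHg
n(H2) = PV/RT = (741.3 × 0.3350) / (62.36 × 290.35) = 0.01372 mol
n(Zn) = (1/1) × 0.01372 = 0.01372 mol
m(Zn) = 0.01372 × 65.38 = 0.8970 g
%Zn = 0.8970 / 1.12 × 100 = 80.09%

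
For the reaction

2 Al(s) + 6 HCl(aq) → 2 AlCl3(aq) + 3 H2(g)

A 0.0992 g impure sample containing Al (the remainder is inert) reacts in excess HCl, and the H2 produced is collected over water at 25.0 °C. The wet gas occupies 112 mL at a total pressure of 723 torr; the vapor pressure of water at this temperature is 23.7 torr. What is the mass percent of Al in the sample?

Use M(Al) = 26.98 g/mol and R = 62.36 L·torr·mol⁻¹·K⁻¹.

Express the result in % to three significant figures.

P(H2) = 723 − 23.7 = 699.3 torr
n(H2) = PV/RT = (699.3 × 0.1120) / (62.36 × 298.15) = 0.004213 mol
n(Al) = (2/3) × 0.004213 = 0.002809 mol
m(Al) = 0.002809 × 26.98 = 0.07579 g
%Al = 0.07579 / 0.0992 × 100 = 76.40%

76.4 %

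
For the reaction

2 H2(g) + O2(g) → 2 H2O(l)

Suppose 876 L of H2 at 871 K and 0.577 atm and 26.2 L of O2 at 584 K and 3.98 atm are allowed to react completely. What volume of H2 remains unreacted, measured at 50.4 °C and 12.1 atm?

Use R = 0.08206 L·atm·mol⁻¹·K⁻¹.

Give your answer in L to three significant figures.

n(H2) = PV/RT = (0.577 × 876) / (0.08206 × 871) = 7.072 mol
n(O2) = PV/RT = (3.98 × 26.2) / (0.08206 × 584) = 2.176 mol
For 7.072 mol H2, stoichiometry requires (1/2) × 7.072 = 3.536 mol O2; 2.176 mol is available, so O2 is limiting.
n(H2) consumed = (2/1) × 2.176 = 4.352 mol; remaining = 7.072 − 4.352 = 2.720 mol
V(H2) = nRT/P = 2.720 × 0.08206 × 323.55 / 12.1 = 5.968 L

5.97 L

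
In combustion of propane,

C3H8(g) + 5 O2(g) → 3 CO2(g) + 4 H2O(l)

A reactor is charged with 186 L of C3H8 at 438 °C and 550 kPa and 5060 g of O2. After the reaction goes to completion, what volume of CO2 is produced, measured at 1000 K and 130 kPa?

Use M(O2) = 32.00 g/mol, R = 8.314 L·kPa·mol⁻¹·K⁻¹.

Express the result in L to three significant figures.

3320 L

n(C3H8) = PV/RT = (550 × 186) / (8.314 × 711.15) = 17.30 mol
n(O2) = 5060 / 32.00 = 158.1 mol
For 17.30 mol C3H8, stoichiometry requires (5/1) × 17.30 = 86.50 mol O2; 158.1 mol is available, so C3H8 is limiting.
n(CO2) = (3/1) × 17.30 = 51.90 mol
V(CO2) = nRT/P = 51.90 × 8.314 × 1000 / 130 = 3319 L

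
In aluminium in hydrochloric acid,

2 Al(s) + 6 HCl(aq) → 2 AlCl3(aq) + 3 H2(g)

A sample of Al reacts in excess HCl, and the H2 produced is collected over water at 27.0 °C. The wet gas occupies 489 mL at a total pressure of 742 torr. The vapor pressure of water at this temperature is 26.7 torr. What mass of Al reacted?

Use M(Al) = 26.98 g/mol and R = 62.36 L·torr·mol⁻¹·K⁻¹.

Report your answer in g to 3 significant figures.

0.336 g

P(H2) = 742 − 26.7 = 715.3 torr
n(H2) = PV/RT = (715.3 × 0.4890) / (62.36 × 300.15) = 0.01869 mol
n(Al) = (2/3) × 0.01869 = 0.01246 mol
m(Al) = 0.01246 × 26.98 = 0.3362 g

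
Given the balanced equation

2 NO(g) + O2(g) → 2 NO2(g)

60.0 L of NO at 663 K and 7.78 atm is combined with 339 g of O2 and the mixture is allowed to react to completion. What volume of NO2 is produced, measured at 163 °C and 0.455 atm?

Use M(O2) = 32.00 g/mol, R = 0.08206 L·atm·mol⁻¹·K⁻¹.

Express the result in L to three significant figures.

675 L

n(NO) = PV/RT = (7.78 × 60.0) / (0.08206 × 663) = 8.580 mol
n(O2) = 339 / 32.00 = 10.59 mol
For 8.580 mol NO, stoichiometry requires (1/2) × 8.580 = 4.290 mol O2; 10.59 mol is available, so NO is limiting.
n(NO2) = (2/2) × 8.580 = 8.580 mol
V(NO2) = nRT/P = 8.580 × 0.08206 × 436.15 / 0.455 = 674.9 L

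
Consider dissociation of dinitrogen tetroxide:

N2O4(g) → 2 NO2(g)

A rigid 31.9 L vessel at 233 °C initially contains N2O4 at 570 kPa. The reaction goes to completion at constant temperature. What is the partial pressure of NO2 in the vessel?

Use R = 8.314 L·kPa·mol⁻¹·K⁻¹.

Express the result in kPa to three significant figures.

n(N2O4)₀ = PV/RT = (570 × 31.9) / (8.314 × 506.15) = 4.321 mol
n(NO2) = (2/1) × 4.321 = 8.642 mol
P(NO2) = nRT/V = 8.642 × 8.314 × 506.15 / 31.9 = 1140 kPa

1140 kPa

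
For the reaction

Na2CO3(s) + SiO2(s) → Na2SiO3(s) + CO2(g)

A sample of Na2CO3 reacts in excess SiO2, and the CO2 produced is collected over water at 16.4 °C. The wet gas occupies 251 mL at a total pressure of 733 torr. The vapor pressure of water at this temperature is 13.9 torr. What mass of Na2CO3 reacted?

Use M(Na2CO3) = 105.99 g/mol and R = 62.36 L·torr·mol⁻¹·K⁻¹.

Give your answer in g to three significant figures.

1.06 g

P(CO2) = 733 − 13.9 = 719.1 torr
n(CO2) = PV/RT = (719.1 × 0.2510) / (62.36 × 289.55) = 0.009996 mol
n(Na2CO3) = (1/1) × 0.009996 = 0.009996 mol
m(Na2CO3) = 0.009996 × 105.99 = 1.059 g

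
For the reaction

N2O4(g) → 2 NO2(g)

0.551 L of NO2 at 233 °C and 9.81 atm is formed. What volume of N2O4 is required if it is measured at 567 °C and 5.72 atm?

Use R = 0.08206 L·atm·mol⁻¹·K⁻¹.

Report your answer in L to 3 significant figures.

0.784 L

n(NO2) = PV/RT = (9.81 × 0.551) / (0.08206 × 506.15) = 0.1301 mol
n(N2O4) = (1/2) × 0.1301 = 0.06505 mol
V = nRT/P = 0.06505 × 0.08206 × 840.15 / 5.72 = 0.7840 L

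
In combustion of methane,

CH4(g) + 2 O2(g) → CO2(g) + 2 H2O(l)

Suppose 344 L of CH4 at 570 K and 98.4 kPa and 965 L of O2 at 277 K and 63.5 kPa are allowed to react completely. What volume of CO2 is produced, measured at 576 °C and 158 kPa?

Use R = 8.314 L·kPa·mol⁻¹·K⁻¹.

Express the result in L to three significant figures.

319 L

n(CH4) = PV/RT = (98.4 × 344) / (8.314 × 570) = 7.143 mol
n(O2) = PV/RT = (63.5 × 965) / (8.314 × 277) = 26.61 mol
For 7.143 mol CH4, stoichiometry requires (2/1) × 7.143 = 14.29 mol O2; 26.61 mol is available, so CH4 is limiting.
n(CO2) = (1/1) × 7.143 = 7.143 mol
V(CO2) = nRT/P = 7.143 × 8.314 × 849.15 / 158 = 319.2 L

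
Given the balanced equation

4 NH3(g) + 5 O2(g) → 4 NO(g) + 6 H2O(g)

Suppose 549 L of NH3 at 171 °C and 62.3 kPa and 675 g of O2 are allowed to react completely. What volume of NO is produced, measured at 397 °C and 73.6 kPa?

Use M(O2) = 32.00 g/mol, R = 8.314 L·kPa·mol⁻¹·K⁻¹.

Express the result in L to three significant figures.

701 L

n(NH3) = PV/RT = (62.3 × 549) / (8.314 × 444.15) = 9.262 mol
n(O2) = 675 / 32.00 = 21.09 mol
For 9.262 mol NH3, stoichiometry requires (5/4) × 9.262 = 11.58 mol O2; 21.09 mol is available, so NH3 is limiting.
n(NO) = (4/4) × 9.262 = 9.262 mol
V(NO) = nRT/P = 9.262 × 8.314 × 670.15 / 73.6 = 701.1 L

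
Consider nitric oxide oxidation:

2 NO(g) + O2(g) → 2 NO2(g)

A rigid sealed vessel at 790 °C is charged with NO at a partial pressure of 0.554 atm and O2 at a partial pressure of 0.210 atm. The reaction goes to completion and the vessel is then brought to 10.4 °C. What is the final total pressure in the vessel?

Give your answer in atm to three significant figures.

0.148 atm

At constant V, partial pressures at 790 °C are proportional to moles, so apply stoichiometry directly to pressures.
P(O2) required for 0.554 atm of NO = (1/2) × 0.554 = 0.2770 atm; available 0.210 atm, so O2 is limiting.
P(NO) remaining = 0.554 − (2/1) × 0.210 = 0.1340 atm
P(gaseous products) = (2)/1 × 0.210 = 0.4200 atm
P_total at 790 °C = 0.1340 + 0.4200 = 0.5540 atm
Scaling to 10.4 °C: P = 0.5540 × 283.55/1063.15 = 0.1478 atm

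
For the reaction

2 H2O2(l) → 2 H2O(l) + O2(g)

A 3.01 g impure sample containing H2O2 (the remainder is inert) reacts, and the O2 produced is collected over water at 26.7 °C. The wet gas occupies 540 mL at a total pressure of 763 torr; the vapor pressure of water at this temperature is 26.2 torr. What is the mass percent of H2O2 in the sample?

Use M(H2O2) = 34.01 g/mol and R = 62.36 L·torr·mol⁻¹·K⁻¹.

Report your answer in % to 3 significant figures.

48.1 %

P(O2) = 763 − 26.2 = 736.8 torr
n(O2) = PV/RT = (736.8 × 0.5400) / (62.36 × 299.85) = 0.02128 mol
n(H2O2) = (2/1) × 0.02128 = 0.04256 mol
m(H2O2) = 0.04256 × 34.01 = 1.447 g
%H2O2 = 1.447 / 3.01 × 100 = 48.07%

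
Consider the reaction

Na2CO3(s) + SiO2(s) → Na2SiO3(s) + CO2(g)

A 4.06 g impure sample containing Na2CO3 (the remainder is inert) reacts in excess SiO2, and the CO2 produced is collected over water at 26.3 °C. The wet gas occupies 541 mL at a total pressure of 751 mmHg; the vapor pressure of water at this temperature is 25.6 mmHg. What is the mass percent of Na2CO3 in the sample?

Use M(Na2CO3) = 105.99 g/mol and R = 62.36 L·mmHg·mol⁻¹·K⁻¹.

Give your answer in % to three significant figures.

P(CO2) = 751 − 25.6 = 725.4 mmHg
n(CO2) = PV/RT = (725.4 × 0.5410) / (62.36 × 299.45) = 0.02102 mol
n(Na2CO3) = (1/1) × 0.02102 = 0.02102 mol
m(Na2CO3) = 0.02102 × 105.99 = 2.228 g
%Na2CO3 = 2.228 / 4.06 × 100 = 54.88%

54.9 %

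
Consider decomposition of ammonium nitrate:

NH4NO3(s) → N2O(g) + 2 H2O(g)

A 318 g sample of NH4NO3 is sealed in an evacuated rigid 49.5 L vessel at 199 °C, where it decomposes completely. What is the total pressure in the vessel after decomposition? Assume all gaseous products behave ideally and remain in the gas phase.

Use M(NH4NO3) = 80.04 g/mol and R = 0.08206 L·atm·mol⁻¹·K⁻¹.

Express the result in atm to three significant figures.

n(NH4NO3) = 318 / 80.04 = 3.973 mol
n(gas produced) = (3/1) × 3.973 = 11.92 mol
P = nRT/V = 11.92 × 0.08206 × 472.15 / 49.5 = 9.330 atm

9.33 atm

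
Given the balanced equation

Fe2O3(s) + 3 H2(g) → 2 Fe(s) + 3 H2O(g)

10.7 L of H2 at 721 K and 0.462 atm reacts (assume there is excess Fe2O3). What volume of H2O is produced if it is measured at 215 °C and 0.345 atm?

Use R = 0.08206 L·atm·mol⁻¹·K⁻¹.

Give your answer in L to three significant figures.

9.70 L

n(H2) = PV/RT = (0.462 × 10.7) / (0.08206 × 721) = 0.08355 mol
n(H2O) = (3/3) × 0.08355 = 0.08355 mol
V = nRT/P = 0.08355 × 0.08206 × 488.15 / 0.345 = 9.701 L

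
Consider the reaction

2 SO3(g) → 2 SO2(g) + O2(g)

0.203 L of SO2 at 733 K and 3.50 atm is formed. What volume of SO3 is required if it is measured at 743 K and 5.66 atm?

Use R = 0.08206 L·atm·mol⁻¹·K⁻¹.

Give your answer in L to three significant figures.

0.127 L

n(SO2) = PV/RT = (3.50 × 0.203) / (0.08206 × 733) = 0.01181 mol
n(SO3) = (2/2) × 0.01181 = 0.01181 mol
V = nRT/P = 0.01181 × 0.08206 × 743 / 5.66 = 0.1272 L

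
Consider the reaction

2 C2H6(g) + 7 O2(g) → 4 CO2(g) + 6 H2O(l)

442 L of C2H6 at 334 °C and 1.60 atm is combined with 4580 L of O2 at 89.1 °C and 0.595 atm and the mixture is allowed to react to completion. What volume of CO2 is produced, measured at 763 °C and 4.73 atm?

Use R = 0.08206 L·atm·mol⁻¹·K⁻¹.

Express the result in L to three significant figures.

510 L

n(C2H6) = PV/RT = (1.60 × 442) / (0.08206 × 607.15) = 14.19 mol
n(O2) = PV/RT = (0.595 × 4580) / (0.08206 × 362.25) = 91.67 mol
For 14.19 mol C2H6, stoichiometry requires (7/2) × 14.19 = 49.66 mol O2; 91.67 mol is available, so C2H6 is limiting.
n(CO2) = (4/2) × 14.19 = 28.38 mol
V(CO2) = nRT/P = 28.38 × 0.08206 × 1036.15 / 4.73 = 510.2 L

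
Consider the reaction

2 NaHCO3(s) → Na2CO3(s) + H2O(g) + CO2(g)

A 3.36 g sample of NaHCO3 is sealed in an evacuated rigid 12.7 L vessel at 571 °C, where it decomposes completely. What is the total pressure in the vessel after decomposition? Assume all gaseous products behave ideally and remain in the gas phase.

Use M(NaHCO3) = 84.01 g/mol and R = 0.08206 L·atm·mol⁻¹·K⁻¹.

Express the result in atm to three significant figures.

n(NaHCO3) = 3.36 / 84.01 = 0.04000 mol
n(gas produced) = (2/2) × 0.04000 = 0.04000 mol
P = nRT/V = 0.04000 × 0.08206 × 844.15 / 12.7 = 0.2182 atm

0.218 atm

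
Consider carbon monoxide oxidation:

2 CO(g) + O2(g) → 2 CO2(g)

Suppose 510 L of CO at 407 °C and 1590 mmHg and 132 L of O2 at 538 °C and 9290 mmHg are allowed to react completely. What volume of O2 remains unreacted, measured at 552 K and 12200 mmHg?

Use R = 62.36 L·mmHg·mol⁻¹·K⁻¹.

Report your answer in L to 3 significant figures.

41.4 L

n(CO) = PV/RT = (1590 × 510) / (62.36 × 680.15) = 19.12 mol
n(O2) = PV/RT = (9290 × 132) / (62.36 × 811.15) = 24.24 mol
For 19.12 mol CO, stoichiometry requires (1/2) × 19.12 = 9.560 mol O2; 24.24 mol is available, so CO is limiting.
n(O2) consumed = (1/2) × 19.12 = 9.560 mol; remaining = 24.24 − 9.560 = 14.68 mol
V(O2) = nRT/P = 14.68 × 62.36 × 552 / 12200 = 41.42 L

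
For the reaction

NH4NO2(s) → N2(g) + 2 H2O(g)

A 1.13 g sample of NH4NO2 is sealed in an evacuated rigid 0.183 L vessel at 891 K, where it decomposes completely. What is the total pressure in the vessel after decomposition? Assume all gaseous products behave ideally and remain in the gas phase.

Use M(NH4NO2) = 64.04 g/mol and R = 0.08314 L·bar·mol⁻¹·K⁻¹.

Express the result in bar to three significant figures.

n(NH4NO2) = 1.13 / 64.04 = 0.01765 mol
n(gas produced) = (3/1) × 0.01765 = 0.05295 mol
P = nRT/V = 0.05295 × 0.08314 × 891 / 0.183 = 21.43 bar

21.4 bar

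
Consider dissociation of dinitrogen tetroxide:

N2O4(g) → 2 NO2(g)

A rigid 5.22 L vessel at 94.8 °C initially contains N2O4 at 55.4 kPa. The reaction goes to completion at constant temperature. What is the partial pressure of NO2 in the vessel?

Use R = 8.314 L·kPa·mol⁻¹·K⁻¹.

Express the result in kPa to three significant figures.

n(N2O4)₀ = PV/RT = (55.4 × 5.22) / (8.314 × 367.95) = 0.09453 mol
n(NO2) = (2/1) × 0.09453 = 0.1891 mol
P(NO2) = nRT/V = 0.1891 × 8.314 × 367.95 / 5.22 = 110.8 kPa

111 kPa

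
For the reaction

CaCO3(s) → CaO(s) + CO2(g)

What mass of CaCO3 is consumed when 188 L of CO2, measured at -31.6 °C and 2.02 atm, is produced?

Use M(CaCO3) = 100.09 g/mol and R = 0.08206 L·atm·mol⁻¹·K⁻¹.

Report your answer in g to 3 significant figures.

1920 g

n(CO2) = PV/RT = (2.02 × 188) / (0.08206 × 241.55) = 19.16 mol
n(CaCO3) = (1/1) × 19.16 = 19.16 mol
m(CaCO3) = 19.16 × 100.09 = 1918 g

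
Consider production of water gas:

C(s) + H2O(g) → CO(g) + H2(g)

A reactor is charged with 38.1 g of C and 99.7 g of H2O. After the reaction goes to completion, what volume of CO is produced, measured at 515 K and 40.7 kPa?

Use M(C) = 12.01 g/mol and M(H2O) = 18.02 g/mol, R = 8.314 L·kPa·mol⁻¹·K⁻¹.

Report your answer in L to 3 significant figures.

334 L

n(C) = 38.1 / 12.01 = 3.172 mol
n(H2O) = 99.7 / 18.02 = 5.533 mol
For 3.172 mol C, stoichiometry requires (1/1) × 3.172 = 3.172 mol H2O; 5.533 mol is available, so C is limiting.
n(CO) = (1/1) × 3.172 = 3.172 mol
V(CO) = nRT/P = 3.172 × 8.314 × 515 / 40.7 = 333.7 L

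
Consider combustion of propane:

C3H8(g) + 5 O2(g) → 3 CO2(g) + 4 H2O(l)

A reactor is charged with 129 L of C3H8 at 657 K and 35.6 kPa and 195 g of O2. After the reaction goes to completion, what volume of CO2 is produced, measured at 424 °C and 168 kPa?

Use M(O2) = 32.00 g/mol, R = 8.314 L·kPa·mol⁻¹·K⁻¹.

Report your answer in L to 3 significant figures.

87.0 L

n(C3H8) = PV/RT = (35.6 × 129) / (8.314 × 657) = 0.8407 mol
n(O2) = 195 / 32.00 = 6.094 mol
For 0.8407 mol C3H8, stoichiometry requires (5/1) × 0.8407 = 4.204 mol O2; 6.094 mol is available, so C3H8 is limiting.
n(CO2) = (3/1) × 0.8407 = 2.522 mol
V(CO2) = nRT/P = 2.522 × 8.314 × 697.15 / 168 = 87.01 L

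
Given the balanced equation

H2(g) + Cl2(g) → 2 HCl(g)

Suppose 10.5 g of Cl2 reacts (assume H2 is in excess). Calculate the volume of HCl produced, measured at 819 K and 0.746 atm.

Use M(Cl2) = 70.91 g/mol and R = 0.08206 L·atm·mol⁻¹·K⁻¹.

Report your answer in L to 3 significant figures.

26.7 L

n(Cl2) = 10.50 / 70.91 = 0.1481 mol
n(HCl) = (2/1) × 0.1481 = 0.2962 mol
V = nRT/P = 0.2962 × 0.08206 × 819 / 0.746 = 26.68 L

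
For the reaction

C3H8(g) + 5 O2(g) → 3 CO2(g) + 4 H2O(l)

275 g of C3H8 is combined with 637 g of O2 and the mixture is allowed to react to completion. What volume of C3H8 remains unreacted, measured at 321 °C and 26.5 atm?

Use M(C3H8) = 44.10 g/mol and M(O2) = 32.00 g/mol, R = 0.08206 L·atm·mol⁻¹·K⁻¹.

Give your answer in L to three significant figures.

4.15 L

n(C3H8) = 275 / 44.10 = 6.236 mol
n(O2) = 637 / 32.00 = 19.91 mol
For 6.236 mol C3H8, stoichiometry requires (5/1) × 6.236 = 31.18 mol O2; 19.91 mol is available, so O2 is limiting.
n(C3H8) consumed = (1/5) × 19.91 = 3.982 mol; remaining = 6.236 − 3.982 = 2.254 mol
V(C3H8) = nRT/P = 2.254 × 0.08206 × 594.15 / 26.5 = 4.147 L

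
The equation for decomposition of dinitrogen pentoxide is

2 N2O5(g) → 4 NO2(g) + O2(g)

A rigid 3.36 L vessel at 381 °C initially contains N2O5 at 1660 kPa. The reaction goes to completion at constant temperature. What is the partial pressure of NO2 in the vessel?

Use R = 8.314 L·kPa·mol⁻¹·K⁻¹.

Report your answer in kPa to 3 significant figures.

n(N2O5)₀ = PV/RT = (1660 × 3.36) / (8.314 × 654.15) = 1.026 mol
n(NO2) = (4/2) × 1.026 = 2.052 mol
P(NO2) = nRT/V = 2.052 × 8.314 × 654.15 / 3.36 = 3321 kPa

3320 kPa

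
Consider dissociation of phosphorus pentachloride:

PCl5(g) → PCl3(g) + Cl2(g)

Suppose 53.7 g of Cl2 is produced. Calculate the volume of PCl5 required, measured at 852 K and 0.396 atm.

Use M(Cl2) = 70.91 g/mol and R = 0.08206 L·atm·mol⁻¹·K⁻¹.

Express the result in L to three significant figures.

n(Cl2) = 53.70 / 70.91 = 0.7573 mol
n(PCl5) = (1/1) × 0.7573 = 0.7573 mol
V = nRT/P = 0.7573 × 0.08206 × 852 / 0.396 = 133.7 L

134 L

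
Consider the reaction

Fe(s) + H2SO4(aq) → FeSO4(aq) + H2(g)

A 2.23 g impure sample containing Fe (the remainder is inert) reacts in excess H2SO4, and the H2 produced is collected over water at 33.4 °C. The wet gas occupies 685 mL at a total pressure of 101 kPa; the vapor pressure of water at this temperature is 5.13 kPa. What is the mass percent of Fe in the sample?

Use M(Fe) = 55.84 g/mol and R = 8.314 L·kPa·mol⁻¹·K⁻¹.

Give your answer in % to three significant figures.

64.5 %

P(H2) = 101 − 5.13 = 95.87 kPa
n(H2) = PV/RT = (95.87 × 0.6850) / (8.314 × 306.55) = 0.02577 mol
n(Fe) = (1/1) × 0.02577 = 0.02577 mol
m(Fe) = 0.02577 × 55.84 = 1.439 g
%Fe = 1.439 / 2.23 × 100 = 64.53%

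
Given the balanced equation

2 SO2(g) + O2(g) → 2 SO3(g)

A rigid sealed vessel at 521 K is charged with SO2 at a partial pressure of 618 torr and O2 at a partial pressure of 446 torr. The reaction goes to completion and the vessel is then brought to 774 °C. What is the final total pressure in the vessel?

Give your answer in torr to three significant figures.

Because the vessel is rigid and T is held at 521 K, work the stoichiometry in partial pressures (P_i = n_iRT/V).
P(O2) required for 618 torr of SO2 = (1/2) × 618 = 309.0 torr; available 446 torr, so SO2 is limiting.
P(O2) remaining = 446 − (1/2) × 618 = 137.0 torr
P(gaseous products) = (2)/2 × 618 = 618.0 torr
P_total at 521 K = 137.0 + 618.0 = 755.0 torr
Scaling to 774 °C: P = 755.0 × 1047.15/521 = 1517 torr

1520 torr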